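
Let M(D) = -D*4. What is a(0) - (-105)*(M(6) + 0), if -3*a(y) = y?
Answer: -2520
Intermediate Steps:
M(D) = -4*D
a(y) = -y/3
a(0) - (-105)*(M(6) + 0) = -1/3*0 - (-105)*(-4*6 + 0) = 0 - (-105)*(-24 + 0) = 0 - (-105)*(-24) = 0 - 35*72 = 0 - 2520 = -2520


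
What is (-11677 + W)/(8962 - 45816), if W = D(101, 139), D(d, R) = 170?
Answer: 11507/36854 ≈ 0.31223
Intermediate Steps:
W = 170
(-11677 + W)/(8962 - 45816) = (-11677 + 170)/(8962 - 45816) = -11507/(-36854) = -11507*(-1/36854) = 11507/36854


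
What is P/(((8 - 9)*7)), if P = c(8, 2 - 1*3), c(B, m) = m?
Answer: ⅐ ≈ 0.14286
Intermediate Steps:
P = -1 (P = 2 - 1*3 = 2 - 3 = -1)
P/(((8 - 9)*7)) = -1/((8 - 9)*7) = -1/((-1*7)) = -1/(-7) = -1*(-⅐) = ⅐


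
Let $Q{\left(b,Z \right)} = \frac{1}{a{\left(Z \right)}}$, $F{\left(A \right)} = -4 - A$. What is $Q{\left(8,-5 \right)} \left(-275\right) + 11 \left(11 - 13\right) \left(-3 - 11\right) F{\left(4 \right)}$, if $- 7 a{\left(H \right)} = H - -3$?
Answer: $- \frac{6853}{2} \approx -3426.5$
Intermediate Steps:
$a{\left(H \right)} = - \frac{3}{7} - \frac{H}{7}$ ($a{\left(H \right)} = - \frac{H - -3}{7} = - \frac{H + 3}{7} = - \frac{3 + H}{7} = - \frac{3}{7} - \frac{H}{7}$)
$Q{\left(b,Z \right)} = \frac{1}{- \frac{3}{7} - \frac{Z}{7}}$
$Q{\left(8,-5 \right)} \left(-275\right) + 11 \left(11 - 13\right) \left(-3 - 11\right) F{\left(4 \right)} = - \frac{7}{3 - 5} \left(-275\right) + 11 \left(11 - 13\right) \left(-3 - 11\right) \left(-4 - 4\right) = - \frac{7}{-2} \left(-275\right) + 11 \left(\left(-2\right) \left(-14\right)\right) \left(-4 - 4\right) = \left(-7\right) \left(- \frac{1}{2}\right) \left(-275\right) + 11 \cdot 28 \left(-8\right) = \frac{7}{2} \left(-275\right) + 308 \left(-8\right) = - \frac{1925}{2} - 2464 = - \frac{6853}{2}$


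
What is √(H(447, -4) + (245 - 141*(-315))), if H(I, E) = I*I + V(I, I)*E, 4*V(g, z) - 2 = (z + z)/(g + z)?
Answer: √244466 ≈ 494.44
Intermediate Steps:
V(g, z) = ½ + z/(2*(g + z)) (V(g, z) = ½ + ((z + z)/(g + z))/4 = ½ + ((2*z)/(g + z))/4 = ½ + (2*z/(g + z))/4 = ½ + z/(2*(g + z)))
H(I, E) = I² + 3*E/4 (H(I, E) = I*I + ((I + I/2)/(I + I))*E = I² + ((3*I/2)/((2*I)))*E = I² + ((1/(2*I))*(3*I/2))*E = I² + 3*E/4)
√(H(447, -4) + (245 - 141*(-315))) = √((447² + (¾)*(-4)) + (245 - 141*(-315))) = √((199809 - 3) + (245 + 44415)) = √(199806 + 44660) = √244466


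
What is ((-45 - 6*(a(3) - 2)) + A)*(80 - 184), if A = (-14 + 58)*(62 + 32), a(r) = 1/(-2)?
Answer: -427024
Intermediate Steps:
a(r) = -½
A = 4136 (A = 44*94 = 4136)
((-45 - 6*(a(3) - 2)) + A)*(80 - 184) = ((-45 - 6*(-½ - 2)) + 4136)*(80 - 184) = ((-45 - 6*(-5/2)) + 4136)*(-104) = ((-45 + 15) + 4136)*(-104) = (-30 + 4136)*(-104) = 4106*(-104) = -427024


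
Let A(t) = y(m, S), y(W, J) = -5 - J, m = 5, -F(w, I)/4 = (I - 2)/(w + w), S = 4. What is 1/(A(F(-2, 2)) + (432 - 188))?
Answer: 1/235 ≈ 0.0042553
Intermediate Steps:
F(w, I) = -2*(-2 + I)/w (F(w, I) = -4*(I - 2)/(w + w) = -4*(-2 + I)/(2*w) = -4*(-2 + I)*1/(2*w) = -2*(-2 + I)/w)
A(t) = -9 (A(t) = -5 - 1*4 = -5 - 4 = -9)
1/(A(F(-2, 2)) + (432 - 188)) = 1/(-9 + (432 - 188)) = 1/(-9 + 244) = 1/235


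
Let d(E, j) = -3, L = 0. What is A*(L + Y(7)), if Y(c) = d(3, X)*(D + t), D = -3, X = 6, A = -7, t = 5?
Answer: 42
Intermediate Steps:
Y(c) = -6 (Y(c) = -3*(-3 + 5) = -3*2 = -6)
A*(L + Y(7)) = -7*(0 - 6) = -7*(-6) = 42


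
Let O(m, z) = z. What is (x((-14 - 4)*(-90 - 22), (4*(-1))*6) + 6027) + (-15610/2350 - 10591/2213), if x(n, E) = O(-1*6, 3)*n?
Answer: 6273720747/520055 ≈ 12064.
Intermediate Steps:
x(n, E) = 3*n
(x((-14 - 4)*(-90 - 22), (4*(-1))*6) + 6027) + (-15610/2350 - 10591/2213) = (3*((-14 - 4)*(-90 - 22)) + 6027) + (-15610/2350 - 10591/2213) = (3*(-18*(-112)) + 6027) + (-15610*1/2350 - 10591*1/2213) = (3*2016 + 6027) + (-1561/235 - 10591/2213) = (6048 + 6027) - 5943378/520055 = 12075 - 5943378/520055 = 6273720747/520055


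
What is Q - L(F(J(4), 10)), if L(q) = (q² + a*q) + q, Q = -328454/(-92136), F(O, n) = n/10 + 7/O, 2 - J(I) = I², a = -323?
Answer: 3784829/23034 ≈ 164.31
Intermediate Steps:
J(I) = 2 - I²
F(O, n) = 7/O + n/10 (F(O, n) = n*(⅒) + 7/O = n/10 + 7/O = 7/O + n/10)
Q = 164227/46068 (Q = -328454*(-1/92136) = 164227/46068 ≈ 3.5649)
L(q) = q² - 322*q (L(q) = (q² - 323*q) + q = q² - 322*q)
Q - L(F(J(4), 10)) = 164227/46068 - (7/(2 - 1*4²) + (⅒)*10)*(-322 + (7/(2 - 1*4²) + (⅒)*10)) = 164227/46068 - (7/(2 - 1*16) + 1)*(-322 + (7/(2 - 1*16) + 1)) = 164227/46068 - (7/(2 - 16) + 1)*(-322 + (7/(2 - 16) + 1)) = 164227/46068 - (7/(-14) + 1)*(-322 + (7/(-14) + 1)) = 164227/46068 - (7*(-1/14) + 1)*(-322 + (7*(-1/14) + 1)) = 164227/46068 - (-½ + 1)*(-322 + (-½ + 1)) = 164227/46068 - (-322 + ½)/2 = 164227/46068 - (-643)/(2*2) = 164227/46068 - 1*(-643/4) = 164227/46068 + 643/4 = 3784829/23034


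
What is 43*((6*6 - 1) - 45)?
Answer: -430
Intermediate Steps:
43*((6*6 - 1) - 45) = 43*((36 - 1) - 45) = 43*(35 - 45) = 43*(-10) = -430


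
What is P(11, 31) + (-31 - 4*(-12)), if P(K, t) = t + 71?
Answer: 119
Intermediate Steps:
P(K, t) = 71 + t
P(11, 31) + (-31 - 4*(-12)) = (71 + 31) + (-31 - 4*(-12)) = 102 + (-31 + 48) = 102 + 17 = 119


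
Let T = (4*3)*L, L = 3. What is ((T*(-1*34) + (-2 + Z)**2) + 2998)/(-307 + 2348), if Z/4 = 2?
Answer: 1810/2041 ≈ 0.88682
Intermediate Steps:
Z = 8 (Z = 4*2 = 8)
T = 36 (T = (4*3)*3 = 12*3 = 36)
((T*(-1*34) + (-2 + Z)**2) + 2998)/(-307 + 2348) = ((36*(-1*34) + (-2 + 8)**2) + 2998)/(-307 + 2348) = ((36*(-34) + 6**2) + 2998)/2041 = ((-1224 + 36) + 2998)*(1/2041) = (-1188 + 2998)*(1/2041) = 1810*(1/2041) = 1810/2041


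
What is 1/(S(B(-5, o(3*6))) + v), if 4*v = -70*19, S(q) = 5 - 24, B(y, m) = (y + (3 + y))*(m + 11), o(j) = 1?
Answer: -2/703 ≈ -0.0028450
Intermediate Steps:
B(y, m) = (3 + 2*y)*(11 + m)
S(q) = -19
v = -665/2 (v = (-70*19)/4 = (¼)*(-1330) = -665/2 ≈ -332.50)
1/(S(B(-5, o(3*6))) + v) = 1/(-19 - 665/2) = 1/(-703/2) = -2/703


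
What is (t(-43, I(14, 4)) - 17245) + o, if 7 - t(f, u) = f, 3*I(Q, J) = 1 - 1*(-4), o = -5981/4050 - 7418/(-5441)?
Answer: -378912379471/22036050 ≈ -17195.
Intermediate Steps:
o = -2499721/22036050 (o = -5981*1/4050 - 7418*(-1/5441) = -5981/4050 + 7418/5441 = -2499721/22036050 ≈ -0.11344)
I(Q, J) = 5/3 (I(Q, J) = (1 - 1*(-4))/3 = (1 + 4)/3 = (⅓)*5 = 5/3)
t(f, u) = 7 - f
(t(-43, I(14, 4)) - 17245) + o = ((7 - 1*(-43)) - 17245) - 2499721/22036050 = ((7 + 43) - 17245) - 2499721/22036050 = (50 - 17245) - 2499721/22036050 = -17195 - 2499721/22036050 = -378912379471/22036050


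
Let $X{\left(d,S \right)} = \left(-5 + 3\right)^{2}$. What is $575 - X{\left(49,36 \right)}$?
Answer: $571$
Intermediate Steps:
$X{\left(d,S \right)} = 4$ ($X{\left(d,S \right)} = \left(-2\right)^{2} = 4$)
$575 - X{\left(49,36 \right)} = 575 - 4 = 571$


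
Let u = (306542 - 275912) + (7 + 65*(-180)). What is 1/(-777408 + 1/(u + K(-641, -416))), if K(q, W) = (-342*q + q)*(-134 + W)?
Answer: -120200613/93444918151105 ≈ -1.2863e-6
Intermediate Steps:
K(q, W) = -341*q*(-134 + W) (K(q, W) = (-341*q)*(-134 + W) = -341*q*(-134 + W))
u = 18937 (u = 30630 + (7 - 11700) = 30630 - 11693 = 18937)
1/(-777408 + 1/(u + K(-641, -416))) = 1/(-777408 + 1/(18937 + 341*(-641)*(134 - 1*(-416)))) = 1/(-777408 + 1/(18937 + 341*(-641)*(134 + 416))) = 1/(-777408 + 1/(18937 + 341*(-641)*550)) = 1/(-777408 + 1/(18937 - 120219550)) = 1/(-777408 + 1/(-120200613)) = 1/(-777408 - 1/120200613) = 1/(-93444918151105/120200613) = -120200613/93444918151105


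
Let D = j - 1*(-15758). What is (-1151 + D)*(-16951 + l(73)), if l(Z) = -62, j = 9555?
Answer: -411068106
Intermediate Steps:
D = 25313 (D = 9555 - 1*(-15758) = 9555 + 15758 = 25313)
(-1151 + D)*(-16951 + l(73)) = (-1151 + 25313)*(-16951 - 62) = 24162*(-17013) = -411068106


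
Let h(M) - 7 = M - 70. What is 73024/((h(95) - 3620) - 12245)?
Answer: -73024/15833 ≈ -4.6121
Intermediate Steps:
h(M) = -63 + M (h(M) = 7 + (M - 70) = 7 + (-70 + M) = -63 + M)
73024/((h(95) - 3620) - 12245) = 73024/(((-63 + 95) - 3620) - 12245) = 73024/((32 - 3620) - 12245) = 73024/(-3588 - 12245) = 73024/(-15833) = 73024*(-1/15833) = -73024/15833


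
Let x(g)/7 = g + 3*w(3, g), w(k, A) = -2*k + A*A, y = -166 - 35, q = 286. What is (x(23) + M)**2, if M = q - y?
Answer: 135280161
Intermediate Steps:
y = -201
w(k, A) = A**2 - 2*k (w(k, A) = -2*k + A**2 = A**2 - 2*k)
M = 487 (M = 286 - 1*(-201) = 286 + 201 = 487)
x(g) = -126 + 7*g + 21*g**2 (x(g) = 7*(g + 3*(g**2 - 2*3)) = 7*(g + 3*(g**2 - 6)) = 7*(g + 3*(-6 + g**2)) = 7*(g + (-18 + 3*g**2)) = 7*(-18 + g + 3*g**2) = -126 + 7*g + 21*g**2)
(x(23) + M)**2 = ((-126 + 7*23 + 21*23**2) + 487)**2 = ((-126 + 161 + 21*529) + 487)**2 = ((-126 + 161 + 11109) + 487)**2 = (11144 + 487)**2 = 11631**2 = 135280161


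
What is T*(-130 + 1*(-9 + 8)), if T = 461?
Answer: -60391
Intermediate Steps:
T*(-130 + 1*(-9 + 8)) = 461*(-130 + 1*(-9 + 8)) = 461*(-130 + 1*(-1)) = 461*(-130 - 1) = 461*(-131) = -60391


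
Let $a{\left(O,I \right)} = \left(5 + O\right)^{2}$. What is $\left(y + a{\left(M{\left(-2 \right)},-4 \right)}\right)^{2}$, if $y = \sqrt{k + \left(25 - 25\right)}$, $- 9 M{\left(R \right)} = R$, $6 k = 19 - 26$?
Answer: $\frac{9744053}{13122} + \frac{2209 i \sqrt{42}}{243} \approx 742.57 + 58.913 i$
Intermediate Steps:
$k = - \frac{7}{6}$ ($k = \frac{19 - 26}{6} = \frac{1}{6} \left(-7\right) = - \frac{7}{6} \approx -1.1667$)
$M{\left(R \right)} = - \frac{R}{9}$
$y = \frac{i \sqrt{42}}{6}$ ($y = \sqrt{- \frac{7}{6} + \left(25 - 25\right)} = \sqrt{- \frac{7}{6} + 0} = \sqrt{- \frac{7}{6}} = \frac{i \sqrt{42}}{6} \approx 1.0801 i$)
$\left(y + a{\left(M{\left(-2 \right)},-4 \right)}\right)^{2} = \left(\frac{i \sqrt{42}}{6} + \left(5 - - \frac{2}{9}\right)^{2}\right)^{2} = \left(\frac{i \sqrt{42}}{6} + \left(5 + \frac{2}{9}\right)^{2}\right)^{2} = \left(\frac{i \sqrt{42}}{6} + \left(\frac{47}{9}\right)^{2}\right)^{2} = \left(\frac{i \sqrt{42}}{6} + \frac{2209}{81}\right)^{2} = \left(\frac{2209}{81} + \frac{i \sqrt{42}}{6}\right)^{2}$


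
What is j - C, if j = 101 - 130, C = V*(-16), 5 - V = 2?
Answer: 19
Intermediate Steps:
V = 3 (V = 5 - 1*2 = 5 - 2 = 3)
C = -48 (C = 3*(-16) = -48)
j = -29
j - C = -29 - 1*(-48) = -29 + 48 = 19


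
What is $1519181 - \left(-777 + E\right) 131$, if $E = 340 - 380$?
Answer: $1626208$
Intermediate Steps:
$E = -40$ ($E = 340 - 380 = -40$)
$1519181 - \left(-777 + E\right) 131 = 1519181 - \left(-777 - 40\right) 131 = 1519181 - \left(-817\right) 131 = 1519181 - -107027 = 1519181 + 107027 = 1626208$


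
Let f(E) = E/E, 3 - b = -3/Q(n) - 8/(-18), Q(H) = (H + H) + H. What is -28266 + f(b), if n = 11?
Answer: -28265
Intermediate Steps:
Q(H) = 3*H (Q(H) = 2*H + H = 3*H)
b = 262/99 (b = 3 - (-3/(3*11) - 8/(-18)) = 3 - (-3/33 - 8*(-1/18)) = 3 - (-3*1/33 + 4/9) = 3 - (-1/11 + 4/9) = 3 - 1*35/99 = 3 - 35/99 = 262/99 ≈ 2.6465)
f(E) = 1
-28266 + f(b) = -28266 + 1 = -28265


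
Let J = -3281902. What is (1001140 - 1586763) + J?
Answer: -3867525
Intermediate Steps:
(1001140 - 1586763) + J = (1001140 - 1586763) - 3281902 = -585623 - 3281902 = -3867525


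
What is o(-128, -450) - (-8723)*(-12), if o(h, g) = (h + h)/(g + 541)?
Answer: -9525772/91 ≈ -1.0468e+5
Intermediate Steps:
o(h, g) = 2*h/(541 + g) (o(h, g) = (2*h)/(541 + g) = 2*h/(541 + g))
o(-128, -450) - (-8723)*(-12) = 2*(-128)/(541 - 450) - (-8723)*(-12) = 2*(-128)/91 - 1*104676 = 2*(-128)*(1/91) - 104676 = -256/91 - 104676 = -9525772/91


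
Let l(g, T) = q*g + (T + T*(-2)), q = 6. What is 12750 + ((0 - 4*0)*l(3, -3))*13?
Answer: 12750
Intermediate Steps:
l(g, T) = -T + 6*g (l(g, T) = 6*g + (T + T*(-2)) = 6*g + (T - 2*T) = 6*g - T = -T + 6*g)
12750 + ((0 - 4*0)*l(3, -3))*13 = 12750 + ((0 - 4*0)*(-1*(-3) + 6*3))*13 = 12750 + ((0 + 0)*(3 + 18))*13 = 12750 + (0*21)*13 = 12750 + 0*13 = 12750 + 0 = 12750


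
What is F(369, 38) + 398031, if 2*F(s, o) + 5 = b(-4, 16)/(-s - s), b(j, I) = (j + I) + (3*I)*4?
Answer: 97914977/246 ≈ 3.9803e+5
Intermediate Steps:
b(j, I) = j + 13*I (b(j, I) = (I + j) + 12*I = j + 13*I)
F(s, o) = -5/2 - 51/s (F(s, o) = -5/2 + ((-4 + 13*16)/(-s - s))/2 = -5/2 + ((-4 + 208)/((-2*s)))/2 = -5/2 + (204*(-1/(2*s)))/2 = -5/2 + (-102/s)/2 = -5/2 - 51/s)
F(369, 38) + 398031 = (-5/2 - 51/369) + 398031 = (-5/2 - 51*1/369) + 398031 = (-5/2 - 17/123) + 398031 = -649/246 + 398031 = 97914977/246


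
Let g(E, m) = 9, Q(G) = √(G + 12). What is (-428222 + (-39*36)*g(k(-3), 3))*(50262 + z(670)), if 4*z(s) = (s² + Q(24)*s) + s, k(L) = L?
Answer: -72150599851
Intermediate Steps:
Q(G) = √(12 + G)
z(s) = s²/4 + 7*s/4 (z(s) = ((s² + √(12 + 24)*s) + s)/4 = ((s² + √36*s) + s)/4 = ((s² + 6*s) + s)/4 = (s² + 7*s)/4 = s²/4 + 7*s/4)
(-428222 + (-39*36)*g(k(-3), 3))*(50262 + z(670)) = (-428222 - 39*36*9)*(50262 + (¼)*670*(7 + 670)) = (-428222 - 1404*9)*(50262 + (¼)*670*677) = (-428222 - 12636)*(50262 + 226795/2) = -440858*327319/2 = -72150599851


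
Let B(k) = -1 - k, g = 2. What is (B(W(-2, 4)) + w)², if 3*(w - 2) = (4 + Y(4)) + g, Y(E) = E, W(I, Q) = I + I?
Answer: 625/9 ≈ 69.444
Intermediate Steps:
W(I, Q) = 2*I
w = 16/3 (w = 2 + ((4 + 4) + 2)/3 = 2 + (8 + 2)/3 = 2 + (⅓)*10 = 2 + 10/3 = 16/3 ≈ 5.3333)
(B(W(-2, 4)) + w)² = ((-1 - 2*(-2)) + 16/3)² = ((-1 - 1*(-4)) + 16/3)² = ((-1 + 4) + 16/3)² = (3 + 16/3)² = (25/3)² = 625/9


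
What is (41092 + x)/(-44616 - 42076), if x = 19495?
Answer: -60587/86692 ≈ -0.69888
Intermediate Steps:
(41092 + x)/(-44616 - 42076) = (41092 + 19495)/(-44616 - 42076) = 60587/(-86692) = 60587*(-1/86692) = -60587/86692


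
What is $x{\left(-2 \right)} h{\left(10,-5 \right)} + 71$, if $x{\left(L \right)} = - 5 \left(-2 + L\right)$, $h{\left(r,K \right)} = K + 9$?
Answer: $151$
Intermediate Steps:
$h{\left(r,K \right)} = 9 + K$
$x{\left(L \right)} = 10 - 5 L$
$x{\left(-2 \right)} h{\left(10,-5 \right)} + 71 = \left(10 - -10\right) \left(9 - 5\right) + 71 = \left(10 + 10\right) 4 + 71 = 20 \cdot 4 + 71 = 80 + 71 = 151$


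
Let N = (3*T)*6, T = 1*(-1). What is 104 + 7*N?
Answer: -22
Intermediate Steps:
T = -1
N = -18 (N = (3*(-1))*6 = -3*6 = -18)
104 + 7*N = 104 + 7*(-18) = 104 - 126 = -22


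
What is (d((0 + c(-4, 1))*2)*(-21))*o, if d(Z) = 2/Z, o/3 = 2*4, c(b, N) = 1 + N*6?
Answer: -72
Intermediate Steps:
c(b, N) = 1 + 6*N
o = 24 (o = 3*(2*4) = 3*8 = 24)
(d((0 + c(-4, 1))*2)*(-21))*o = ((2/(((0 + (1 + 6*1))*2)))*(-21))*24 = ((2/(((0 + (1 + 6))*2)))*(-21))*24 = ((2/(((0 + 7)*2)))*(-21))*24 = ((2/((7*2)))*(-21))*24 = ((2/14)*(-21))*24 = ((2*(1/14))*(-21))*24 = ((⅐)*(-21))*24 = -3*24 = -72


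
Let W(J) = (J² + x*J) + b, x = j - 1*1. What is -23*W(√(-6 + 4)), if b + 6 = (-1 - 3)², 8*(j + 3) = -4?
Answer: -184 + 207*I*√2/2 ≈ -184.0 + 146.37*I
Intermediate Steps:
j = -7/2 (j = -3 + (⅛)*(-4) = -3 - ½ = -7/2 ≈ -3.5000)
x = -9/2 (x = -7/2 - 1*1 = -7/2 - 1 = -9/2 ≈ -4.5000)
b = 10 (b = -6 + (-1 - 3)² = -6 + (-4)² = -6 + 16 = 10)
W(J) = 10 + J² - 9*J/2 (W(J) = (J² - 9*J/2) + 10 = 10 + J² - 9*J/2)
-23*W(√(-6 + 4)) = -23*(10 + (√(-6 + 4))² - 9*√(-6 + 4)/2) = -23*(10 + (√(-2))² - 9*I*√2/2) = -23*(10 + (I*√2)² - 9*I*√2/2) = -23*(10 - 2 - 9*I*√2/2) = -23*(8 - 9*I*√2/2) = -184 + 207*I*√2/2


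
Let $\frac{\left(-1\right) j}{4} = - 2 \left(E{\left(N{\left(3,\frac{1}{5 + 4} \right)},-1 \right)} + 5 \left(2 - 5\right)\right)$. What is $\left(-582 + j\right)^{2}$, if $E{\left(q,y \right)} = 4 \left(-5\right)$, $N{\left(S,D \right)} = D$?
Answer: $743044$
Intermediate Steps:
$E{\left(q,y \right)} = -20$
$j = -280$ ($j = - 4 \left(- 2 \left(-20 + 5 \left(2 - 5\right)\right)\right) = - 4 \left(- 2 \left(-20 + 5 \left(-3\right)\right)\right) = - 4 \left(- 2 \left(-20 - 15\right)\right) = - 4 \left(\left(-2\right) \left(-35\right)\right) = \left(-4\right) 70 = -280$)
$\left(-582 + j\right)^{2} = \left(-582 - 280\right)^{2} = \left(-862\right)^{2} = 743044$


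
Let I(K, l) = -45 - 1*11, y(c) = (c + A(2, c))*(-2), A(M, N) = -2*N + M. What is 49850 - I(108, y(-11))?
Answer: 49906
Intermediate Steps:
A(M, N) = M - 2*N
y(c) = -4 + 2*c (y(c) = (c + (2 - 2*c))*(-2) = (2 - c)*(-2) = -4 + 2*c)
I(K, l) = -56 (I(K, l) = -45 - 11 = -56)
49850 - I(108, y(-11)) = 49850 - 1*(-56) = 49850 + 56 = 49906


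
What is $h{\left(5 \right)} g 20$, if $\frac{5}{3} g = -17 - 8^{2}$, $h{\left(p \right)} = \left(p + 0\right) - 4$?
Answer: $-972$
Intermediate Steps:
$h{\left(p \right)} = -4 + p$ ($h{\left(p \right)} = p - 4 = -4 + p$)
$g = - \frac{243}{5}$ ($g = \frac{3 \left(-17 - 8^{2}\right)}{5} = \frac{3 \left(-17 - 64\right)}{5} = \frac{3}{5} \left(-81\right) = - \frac{243}{5} \approx -48.6$)
$h{\left(5 \right)} g 20 = \left(-4 + 5\right) \left(- \frac{243}{5}\right) 20 = 1 \left(- \frac{243}{5}\right) 20 = \left(- \frac{243}{5}\right) 20 = -972$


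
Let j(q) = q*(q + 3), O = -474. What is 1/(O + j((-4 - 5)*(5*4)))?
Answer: 1/31386 ≈ 3.1861e-5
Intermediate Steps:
j(q) = q*(3 + q)
1/(O + j((-4 - 5)*(5*4))) = 1/(-474 + ((-4 - 5)*(5*4))*(3 + (-4 - 5)*(5*4))) = 1/(-474 + (-9*20)*(3 - 9*20)) = 1/(-474 - 180*(3 - 180)) = 1/(-474 - 180*(-177)) = 1/(-474 + 31860) = 1/31386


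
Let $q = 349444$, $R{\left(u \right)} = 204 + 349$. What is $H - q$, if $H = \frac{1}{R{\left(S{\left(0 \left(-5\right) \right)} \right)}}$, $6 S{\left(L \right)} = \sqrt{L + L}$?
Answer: $- \frac{193242531}{553} \approx -3.4944 \cdot 10^{5}$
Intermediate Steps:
$S{\left(L \right)} = \frac{\sqrt{2} \sqrt{L}}{6}$ ($S{\left(L \right)} = \frac{\sqrt{L + L}}{6} = \frac{\sqrt{2 L}}{6} = \frac{\sqrt{2} \sqrt{L}}{6}$)
$R{\left(u \right)} = 553$
$H = \frac{1}{553} \approx 0.0018083$
$H - q = \frac{1}{553} - 349444 = - \frac{193242531}{553}$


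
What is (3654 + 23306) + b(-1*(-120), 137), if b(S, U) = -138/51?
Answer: 458274/17 ≈ 26957.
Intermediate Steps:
b(S, U) = -46/17 (b(S, U) = -138*1/51 = -46/17)
(3654 + 23306) + b(-1*(-120), 137) = (3654 + 23306) - 46/17 = 26960 - 46/17 = 458274/17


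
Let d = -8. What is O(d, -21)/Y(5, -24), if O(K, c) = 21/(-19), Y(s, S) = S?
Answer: 7/152 ≈ 0.046053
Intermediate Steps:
O(K, c) = -21/19 (O(K, c) = 21*(-1/19) = -21/19)
O(d, -21)/Y(5, -24) = -21/19/(-24) = -21/19*(-1/24) = 7/152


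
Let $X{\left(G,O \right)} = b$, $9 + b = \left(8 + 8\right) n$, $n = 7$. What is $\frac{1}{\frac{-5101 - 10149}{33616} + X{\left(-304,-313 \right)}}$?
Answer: $\frac{16808}{1723599} \approx 0.0097517$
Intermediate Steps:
$b = 103$ ($b = -9 + \left(8 + 8\right) 7 = -9 + 16 \cdot 7 = -9 + 112 = 103$)
$X{\left(G,O \right)} = 103$
$\frac{1}{\frac{-5101 - 10149}{33616} + X{\left(-304,-313 \right)}} = \frac{1}{\frac{-5101 - 10149}{33616} + 103} = \frac{1}{\left(-15250\right) \frac{1}{33616} + 103} = \frac{1}{- \frac{7625}{16808} + 103} = \frac{1}{\frac{1723599}{16808}} = \frac{16808}{1723599}$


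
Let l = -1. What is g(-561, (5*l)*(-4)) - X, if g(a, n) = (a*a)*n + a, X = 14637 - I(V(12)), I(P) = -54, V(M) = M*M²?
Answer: 6279168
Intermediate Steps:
V(M) = M³
X = 14691 (X = 14637 - 1*(-54) = 14637 + 54 = 14691)
g(a, n) = a + n*a² (g(a, n) = a²*n + a = n*a² + a = a + n*a²)
g(-561, (5*l)*(-4)) - X = -561*(1 - 561*5*(-1)*(-4)) - 1*14691 = -561*(1 - (-2805)*(-4)) - 14691 = -561*(1 - 561*20) - 14691 = -561*(1 - 11220) - 14691 = -561*(-11219) - 14691 = 6293859 - 14691 = 6279168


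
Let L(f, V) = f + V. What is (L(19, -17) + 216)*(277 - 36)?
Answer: 52538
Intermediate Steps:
L(f, V) = V + f
(L(19, -17) + 216)*(277 - 36) = ((-17 + 19) + 216)*(277 - 36) = (2 + 216)*241 = 218*241 = 52538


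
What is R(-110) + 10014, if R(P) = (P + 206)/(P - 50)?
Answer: 50067/5 ≈ 10013.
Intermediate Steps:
R(P) = (206 + P)/(-50 + P)
R(-110) + 10014 = (206 - 110)/(-50 - 110) + 10014 = 96/(-160) + 10014 = -1/160*96 + 10014 = -⅗ + 10014 = 50067/5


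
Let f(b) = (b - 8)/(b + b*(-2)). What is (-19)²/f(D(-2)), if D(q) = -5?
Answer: -1805/13 ≈ -138.85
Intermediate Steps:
f(b) = -(-8 + b)/b (f(b) = (-8 + b)/(b - 2*b) = (-8 + b)/((-b)) = (-8 + b)*(-1/b) = -(-8 + b)/b)
(-19)²/f(D(-2)) = (-19)²/(((8 - 1*(-5))/(-5))) = 361/((-(8 + 5)/5)) = 361/((-⅕*13)) = 361/(-13/5) = 361*(-5/13) = -1805/13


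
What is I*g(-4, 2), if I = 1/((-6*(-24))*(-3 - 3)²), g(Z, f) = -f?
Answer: -1/2592 ≈ -0.00038580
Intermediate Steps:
I = 1/5184 (I = 1/(144*(-6)²) = 1/(144*36) = 1/5184 ≈ 0.00019290)
I*g(-4, 2) = (-1*2)/5184 = (1/5184)*(-2) = -1/2592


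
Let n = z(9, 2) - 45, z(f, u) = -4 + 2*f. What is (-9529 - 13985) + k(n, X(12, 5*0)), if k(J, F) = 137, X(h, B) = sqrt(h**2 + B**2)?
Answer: -23377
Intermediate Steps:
X(h, B) = sqrt(B**2 + h**2)
n = -31 (n = (-4 + 2*9) - 45 = (-4 + 18) - 45 = 14 - 45 = -31)
(-9529 - 13985) + k(n, X(12, 5*0)) = (-9529 - 13985) + 137 = -23514 + 137 = -23377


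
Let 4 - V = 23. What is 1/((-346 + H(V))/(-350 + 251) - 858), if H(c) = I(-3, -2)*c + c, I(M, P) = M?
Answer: -9/7694 ≈ -0.0011697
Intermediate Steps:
V = -19 (V = 4 - 1*23 = 4 - 23 = -19)
H(c) = -2*c (H(c) = -3*c + c = -2*c)
1/((-346 + H(V))/(-350 + 251) - 858) = 1/((-346 - 2*(-19))/(-350 + 251) - 858) = 1/((-346 + 38)/(-99) - 858) = 1/(-308*(-1/99) - 858) = 1/(28/9 - 858) = 1/(-7694/9) = -9/7694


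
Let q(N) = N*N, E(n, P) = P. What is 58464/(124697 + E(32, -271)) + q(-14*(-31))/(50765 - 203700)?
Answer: -7247595908/9514545155 ≈ -0.76174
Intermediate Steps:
q(N) = N²
58464/(124697 + E(32, -271)) + q(-14*(-31))/(50765 - 203700) = 58464/(124697 - 271) + (-14*(-31))²/(50765 - 203700) = 58464/124426 + 434²/(-152935) = 58464*(1/124426) + 188356*(-1/152935) = 29232/62213 - 188356/152935 = -7247595908/9514545155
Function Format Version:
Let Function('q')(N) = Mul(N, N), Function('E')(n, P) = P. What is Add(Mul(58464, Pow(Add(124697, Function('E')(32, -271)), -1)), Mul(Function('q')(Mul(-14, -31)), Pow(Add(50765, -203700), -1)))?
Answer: Rational(-7247595908, 9514545155) ≈ -0.76174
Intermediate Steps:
Function('q')(N) = Pow(N, 2)
Add(Mul(58464, Pow(Add(124697, Function('E')(32, -271)), -1)), Mul(Function('q')(Mul(-14, -31)), Pow(Add(50765, -203700), -1))) = Add(Mul(58464, Pow(Add(124697, -271), -1)), Mul(Pow(Mul(-14, -31), 2), Pow(Add(50765, -203700), -1))) = Add(Mul(58464, Pow(124426, -1)), Mul(Pow(434, 2), Pow(-152935, -1))) = Add(Mul(58464, Rational(1, 124426)), Mul(188356, Rational(-1, 152935))) = Add(Rational(29232, 62213), Rational(-188356, 152935)) = Rational(-7247595908, 9514545155)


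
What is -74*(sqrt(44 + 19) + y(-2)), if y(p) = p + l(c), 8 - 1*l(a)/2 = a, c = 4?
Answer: -444 - 222*sqrt(7) ≈ -1031.4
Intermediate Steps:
l(a) = 16 - 2*a
y(p) = 8 + p (y(p) = p + (16 - 2*4) = p + (16 - 8) = p + 8 = 8 + p)
-74*(sqrt(44 + 19) + y(-2)) = -74*(sqrt(44 + 19) + (8 - 2)) = -74*(sqrt(63) + 6) = -74*(3*sqrt(7) + 6) = -74*(6 + 3*sqrt(7)) = -444 - 222*sqrt(7)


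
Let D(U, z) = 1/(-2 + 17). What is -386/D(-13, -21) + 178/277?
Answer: -1603652/277 ≈ -5789.4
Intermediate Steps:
D(U, z) = 1/15
-386/D(-13, -21) + 178/277 = -386/1/15 + 178/277 = -386*15 + 178*(1/277) = -5790 + 178/277 = -1603652/277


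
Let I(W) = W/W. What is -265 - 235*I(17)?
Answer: -500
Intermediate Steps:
I(W) = 1
-265 - 235*I(17) = -265 - 235*1 = -265 - 235 = -500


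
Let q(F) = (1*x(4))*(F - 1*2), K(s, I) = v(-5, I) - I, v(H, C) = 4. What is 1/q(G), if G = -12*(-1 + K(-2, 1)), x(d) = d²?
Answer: -1/416 ≈ -0.0024038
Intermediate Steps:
K(s, I) = 4 - I
G = -24 (G = -12*(-1 + (4 - 1*1)) = -12*(-1 + (4 - 1)) = -12*(-1 + 3) = -12*2 = -24)
q(F) = -32 + 16*F (q(F) = (1*4²)*(F - 1*2) = (1*16)*(F - 2) = 16*(-2 + F) = -32 + 16*F)
1/q(G) = 1/(-32 + 16*(-24)) = 1/(-32 - 384) = 1/(-416) = -1/416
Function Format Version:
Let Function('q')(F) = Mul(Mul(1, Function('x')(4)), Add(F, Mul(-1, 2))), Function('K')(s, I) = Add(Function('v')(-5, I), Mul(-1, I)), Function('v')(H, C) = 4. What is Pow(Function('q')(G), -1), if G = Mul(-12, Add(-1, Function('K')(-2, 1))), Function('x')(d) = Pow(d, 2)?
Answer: Rational(-1, 416) ≈ -0.0024038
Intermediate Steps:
Function('K')(s, I) = Add(4, Mul(-1, I))
G = -24 (G = Mul(-12, Add(-1, Add(4, Mul(-1, 1)))) = Mul(-12, Add(-1, Add(4, -1))) = Mul(-12, Add(-1, 3)) = Mul(-12, 2) = -24)
Function('q')(F) = Add(-32, Mul(16, F)) (Function('q')(F) = Mul(Mul(1, Pow(4, 2)), Add(F, Mul(-1, 2))) = Mul(Mul(1, 16), Add(F, -2)) = Mul(16, Add(-2, F)) = Add(-32, Mul(16, F)))
Pow(Function('q')(G), -1) = Pow(Add(-32, Mul(16, -24)), -1) = Pow(Add(-32, -384), -1) = Pow(-416, -1) = Rational(-1, 416)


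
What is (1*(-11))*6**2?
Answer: -396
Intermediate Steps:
(1*(-11))*6**2 = -11*36 = -396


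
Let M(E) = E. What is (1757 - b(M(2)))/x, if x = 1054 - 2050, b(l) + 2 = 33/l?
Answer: -3485/1992 ≈ -1.7495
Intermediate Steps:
b(l) = -2 + 33/l
x = -996
(1757 - b(M(2)))/x = (1757 - (-2 + 33/2))/(-996) = (1757 - (-2 + 33*(1/2)))*(-1/996) = (1757 - (-2 + 33/2))*(-1/996) = (1757 - 1*29/2)*(-1/996) = (1757 - 29/2)*(-1/996) = (3485/2)*(-1/996) = -3485/1992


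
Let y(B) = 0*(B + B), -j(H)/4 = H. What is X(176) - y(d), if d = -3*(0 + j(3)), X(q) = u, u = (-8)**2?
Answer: 64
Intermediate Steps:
j(H) = -4*H
u = 64
X(q) = 64
d = 36 (d = -3*(0 - 4*3) = -3*(0 - 12) = -3*(-12) = 36)
y(B) = 0 (y(B) = 0*(2*B) = 0)
X(176) - y(d) = 64 - 1*0 = 64 + 0 = 64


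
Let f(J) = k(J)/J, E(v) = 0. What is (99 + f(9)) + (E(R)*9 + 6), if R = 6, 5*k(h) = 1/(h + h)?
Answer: 85051/810 ≈ 105.00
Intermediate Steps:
k(h) = 1/(10*h) (k(h) = 1/(5*(h + h)) = 1/(5*((2*h))) = (1/(2*h))/5 = 1/(10*h))
f(J) = 1/(10*J**2) (f(J) = (1/(10*J))/J = 1/(10*J**2))
(99 + f(9)) + (E(R)*9 + 6) = (99 + (1/10)/9**2) + (0*9 + 6) = (99 + (1/10)*(1/81)) + (0 + 6) = (99 + 1/810) + 6 = 80191/810 + 6 = 85051/810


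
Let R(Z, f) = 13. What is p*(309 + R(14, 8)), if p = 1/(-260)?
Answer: -161/130 ≈ -1.2385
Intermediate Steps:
p = -1/260 ≈ -0.0038462
p*(309 + R(14, 8)) = -(309 + 13)/260 = -1/260*322 = -161/130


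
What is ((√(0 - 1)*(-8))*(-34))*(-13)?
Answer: -3536*I ≈ -3536.0*I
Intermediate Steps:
((√(0 - 1)*(-8))*(-34))*(-13) = ((√(-1)*(-8))*(-34))*(-13) = ((I*(-8))*(-34))*(-13) = (-8*I*(-34))*(-13) = (272*I)*(-13) = -3536*I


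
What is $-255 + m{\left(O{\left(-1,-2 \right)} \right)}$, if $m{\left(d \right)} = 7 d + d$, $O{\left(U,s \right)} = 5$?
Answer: $-215$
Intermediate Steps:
$m{\left(d \right)} = 8 d$
$-255 + m{\left(O{\left(-1,-2 \right)} \right)} = -255 + 8 \cdot 5 = -255 + 40 = -215$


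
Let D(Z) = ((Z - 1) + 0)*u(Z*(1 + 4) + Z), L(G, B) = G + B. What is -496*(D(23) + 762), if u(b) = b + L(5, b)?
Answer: -3444224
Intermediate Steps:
L(G, B) = B + G
u(b) = 5 + 2*b (u(b) = b + (b + 5) = b + (5 + b) = 5 + 2*b)
D(Z) = (-1 + Z)*(5 + 12*Z) (D(Z) = ((Z - 1) + 0)*(5 + 2*(Z*(1 + 4) + Z)) = ((-1 + Z) + 0)*(5 + 2*(Z*5 + Z)) = (-1 + Z)*(5 + 2*(5*Z + Z)) = (-1 + Z)*(5 + 2*(6*Z)) = (-1 + Z)*(5 + 12*Z))
-496*(D(23) + 762) = -496*((-1 + 23)*(5 + 12*23) + 762) = -496*(22*(5 + 276) + 762) = -496*(22*281 + 762) = -496*(6182 + 762) = -496*6944 = -3444224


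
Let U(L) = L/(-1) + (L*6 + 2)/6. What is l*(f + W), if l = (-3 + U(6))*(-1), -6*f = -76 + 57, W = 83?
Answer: 2068/9 ≈ 229.78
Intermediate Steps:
U(L) = ⅓ (U(L) = L*(-1) + (6*L + 2)*(⅙) = -L + (2 + 6*L)*(⅙) = -L + (⅓ + L) = ⅓)
f = 19/6 (f = -(-76 + 57)/6 = -⅙*(-19) = 19/6 ≈ 3.1667)
l = 8/3 (l = (-3 + ⅓)*(-1) = -8/3*(-1) = 8/3 ≈ 2.6667)
l*(f + W) = 8*(19/6 + 83)/3 = (8/3)*(517/6) = 2068/9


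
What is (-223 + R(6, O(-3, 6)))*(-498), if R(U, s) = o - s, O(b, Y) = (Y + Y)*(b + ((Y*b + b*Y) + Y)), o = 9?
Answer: -90636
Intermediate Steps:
O(b, Y) = 2*Y*(Y + b + 2*Y*b) (O(b, Y) = (2*Y)*(b + ((Y*b + Y*b) + Y)) = (2*Y)*(b + (2*Y*b + Y)) = (2*Y)*(b + (Y + 2*Y*b)) = (2*Y)*(Y + b + 2*Y*b) = 2*Y*(Y + b + 2*Y*b))
R(U, s) = 9 - s
(-223 + R(6, O(-3, 6)))*(-498) = (-223 + (9 - 2*6*(6 - 3 + 2*6*(-3))))*(-498) = (-223 + (9 - 2*6*(6 - 3 - 36)))*(-498) = (-223 + (9 - 2*6*(-33)))*(-498) = (-223 + (9 - 1*(-396)))*(-498) = (-223 + (9 + 396))*(-498) = (-223 + 405)*(-498) = 182*(-498) = -90636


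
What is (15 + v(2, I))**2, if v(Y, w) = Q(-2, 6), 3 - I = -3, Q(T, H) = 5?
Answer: 400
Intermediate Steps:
I = 6 (I = 3 - 1*(-3) = 3 + 3 = 6)
v(Y, w) = 5
(15 + v(2, I))**2 = (15 + 5)**2 = 20**2 = 400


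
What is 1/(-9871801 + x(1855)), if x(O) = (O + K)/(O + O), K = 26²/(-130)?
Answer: -18550/183121899301 ≈ -1.0130e-7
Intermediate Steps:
K = -26/5 (K = 676*(-1/130) = -26/5 ≈ -5.2000)
x(O) = (-26/5 + O)/(2*O) (x(O) = (O - 26/5)/(O + O) = (-26/5 + O)/((2*O)) = (-26/5 + O)*(1/(2*O)) = (-26/5 + O)/(2*O))
1/(-9871801 + x(1855)) = 1/(-9871801 + (⅒)*(-26 + 5*1855)/1855) = 1/(-9871801 + (⅒)*(1/1855)*(-26 + 9275)) = 1/(-9871801 + (⅒)*(1/1855)*9249) = 1/(-9871801 + 9249/18550) = 1/(-183121899301/18550) = -18550/183121899301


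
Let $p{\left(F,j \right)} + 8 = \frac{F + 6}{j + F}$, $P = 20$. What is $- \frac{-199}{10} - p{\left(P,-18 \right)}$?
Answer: $\frac{149}{10} \approx 14.9$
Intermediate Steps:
$p{\left(F,j \right)} = -8 + \frac{6 + F}{F + j}$ ($p{\left(F,j \right)} = -8 + \frac{F + 6}{j + F} = -8 + \frac{6 + F}{F + j}$)
$- \frac{-199}{10} - p{\left(P,-18 \right)} = - \frac{-199}{10} - \frac{6 - -144 - 140}{20 - 18} = - \frac{-199}{10} - \frac{6 + 144 - 140}{2} = \left(-1\right) \left(- \frac{199}{10}\right) - \frac{1}{2} \cdot 10 = \frac{199}{10} - 5 = \frac{149}{10}$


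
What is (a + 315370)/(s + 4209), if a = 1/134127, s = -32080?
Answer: -42299631991/3738253617 ≈ -11.315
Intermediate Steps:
a = 1/134127 ≈ 7.4556e-6
(a + 315370)/(s + 4209) = (1/134127 + 315370)/(-32080 + 4209) = (42299631991/134127)/(-27871) = (42299631991/134127)*(-1/27871) = -42299631991/3738253617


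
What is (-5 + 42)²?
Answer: 1369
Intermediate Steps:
(-5 + 42)² = 37² = 1369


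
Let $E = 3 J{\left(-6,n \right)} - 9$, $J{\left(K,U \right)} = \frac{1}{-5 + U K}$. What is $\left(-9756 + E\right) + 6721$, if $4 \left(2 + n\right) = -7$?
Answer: $- \frac{106534}{35} \approx -3043.8$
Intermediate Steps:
$n = - \frac{15}{4}$ ($n = -2 + \frac{1}{4} \left(-7\right) = -2 - \frac{7}{4} = - \frac{15}{4} \approx -3.75$)
$J{\left(K,U \right)} = \frac{1}{-5 + K U}$
$E = - \frac{309}{35}$ ($E = \frac{3}{-5 - - \frac{45}{2}} - 9 = \frac{3}{-5 + \frac{45}{2}} - 9 = \frac{3}{\frac{35}{2}} - 9 = 3 \cdot \frac{2}{35} - 9 = \frac{6}{35} - 9 = - \frac{309}{35} \approx -8.8286$)
$\left(-9756 + E\right) + 6721 = \left(-9756 - \frac{309}{35}\right) + 6721 = - \frac{341769}{35} + 6721 = - \frac{106534}{35}$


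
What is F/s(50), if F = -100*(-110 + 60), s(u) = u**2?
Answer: 2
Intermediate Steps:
F = 5000 (F = -100*(-50) = 5000)
F/s(50) = 5000/(50**2) = 5000/2500 = 5000*(1/2500) = 2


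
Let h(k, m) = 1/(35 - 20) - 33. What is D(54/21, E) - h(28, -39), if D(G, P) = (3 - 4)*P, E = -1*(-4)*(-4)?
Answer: 734/15 ≈ 48.933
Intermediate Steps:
h(k, m) = -494/15 (h(k, m) = 1/15 - 33 = -494/15)
E = -16 (E = 4*(-4) = -16)
D(G, P) = -P
D(54/21, E) - h(28, -39) = -1*(-16) - 1*(-494/15) = 16 + 494/15 = 734/15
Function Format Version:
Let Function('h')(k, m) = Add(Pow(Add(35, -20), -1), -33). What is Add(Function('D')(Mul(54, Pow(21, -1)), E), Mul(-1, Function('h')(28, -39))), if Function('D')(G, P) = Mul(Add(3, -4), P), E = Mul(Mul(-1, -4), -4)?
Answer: Rational(734, 15) ≈ 48.933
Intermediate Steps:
Function('h')(k, m) = Rational(-494, 15) (Function('h')(k, m) = Add(Pow(15, -1), -33) = Add(Rational(1, 15), -33) = Rational(-494, 15))
E = -16 (E = Mul(4, -4) = -16)
Function('D')(G, P) = Mul(-1, P)
Add(Function('D')(Mul(54, Pow(21, -1)), E), Mul(-1, Function('h')(28, -39))) = Add(Mul(-1, -16), Mul(-1, Rational(-494, 15))) = Add(16, Rational(494, 15)) = Rational(734, 15)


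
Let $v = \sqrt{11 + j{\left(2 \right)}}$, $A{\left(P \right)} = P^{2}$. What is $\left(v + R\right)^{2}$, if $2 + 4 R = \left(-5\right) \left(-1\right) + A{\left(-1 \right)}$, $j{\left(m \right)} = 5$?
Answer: $25$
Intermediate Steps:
$v = 4$ ($v = \sqrt{11 + 5} = \sqrt{16} = 4$)
$R = 1$ ($R = - \frac{1}{2} + \frac{\left(-5\right) \left(-1\right) + \left(-1\right)^{2}}{4} = - \frac{1}{2} + \frac{5 + 1}{4} = - \frac{1}{2} + \frac{1}{4} \cdot 6 = - \frac{1}{2} + \frac{3}{2} = 1$)
$\left(v + R\right)^{2} = \left(4 + 1\right)^{2} = 5^{2} = 25$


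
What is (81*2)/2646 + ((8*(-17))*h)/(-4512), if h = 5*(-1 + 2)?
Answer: 5857/27636 ≈ 0.21193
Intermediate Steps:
h = 5 (h = 5*1 = 5)
(81*2)/2646 + ((8*(-17))*h)/(-4512) = (81*2)/2646 + ((8*(-17))*5)/(-4512) = 162*(1/2646) - 136*5*(-1/4512) = 3/49 - 680*(-1/4512) = 3/49 + 85/564 = 5857/27636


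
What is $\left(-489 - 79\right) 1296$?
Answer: $-736128$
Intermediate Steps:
$\left(-489 - 79\right) 1296 = \left(-568\right) 1296 = -736128$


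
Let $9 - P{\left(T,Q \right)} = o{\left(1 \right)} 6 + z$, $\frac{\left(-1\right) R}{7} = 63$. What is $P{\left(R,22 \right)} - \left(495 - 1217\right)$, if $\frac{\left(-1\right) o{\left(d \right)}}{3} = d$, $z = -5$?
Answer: $754$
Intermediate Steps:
$R = -441$ ($R = \left(-7\right) 63 = -441$)
$o{\left(d \right)} = - 3 d$
$P{\left(T,Q \right)} = 32$ ($P{\left(T,Q \right)} = 9 - \left(\left(-3\right) 1 \cdot 6 - 5\right) = 9 - \left(\left(-3\right) 6 - 5\right) = 9 - \left(-18 - 5\right) = 9 - -23 = 9 + 23 = 32$)
$P{\left(R,22 \right)} - \left(495 - 1217\right) = 32 - \left(495 - 1217\right) = 32 - -722 = 32 + 722 = 754$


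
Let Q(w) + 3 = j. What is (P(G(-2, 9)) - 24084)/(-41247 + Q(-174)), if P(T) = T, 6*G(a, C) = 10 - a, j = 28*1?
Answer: 12041/20611 ≈ 0.58420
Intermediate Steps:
j = 28
G(a, C) = 5/3 - a/6 (G(a, C) = (10 - a)/6 = 5/3 - a/6)
Q(w) = 25 (Q(w) = -3 + 28 = 25)
(P(G(-2, 9)) - 24084)/(-41247 + Q(-174)) = ((5/3 - ⅙*(-2)) - 24084)/(-41247 + 25) = ((5/3 + ⅓) - 24084)/(-41222) = (2 - 24084)*(-1/41222) = -24082*(-1/41222) = 12041/20611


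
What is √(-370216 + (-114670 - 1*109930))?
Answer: 8*I*√9294 ≈ 771.24*I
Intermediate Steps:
√(-370216 + (-114670 - 1*109930)) = √(-370216 + (-114670 - 109930)) = √(-370216 - 224600) = √(-594816) = 8*I*√9294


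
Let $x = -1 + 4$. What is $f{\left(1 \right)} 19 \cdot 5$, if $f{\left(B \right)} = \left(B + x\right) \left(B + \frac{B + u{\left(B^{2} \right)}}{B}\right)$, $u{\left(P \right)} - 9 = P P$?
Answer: $4560$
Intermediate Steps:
$u{\left(P \right)} = 9 + P^{2}$ ($u{\left(P \right)} = 9 + P P = 9 + P^{2}$)
$x = 3$
$f{\left(B \right)} = \left(3 + B\right) \left(B + \frac{9 + B + B^{4}}{B}\right)$ ($f{\left(B \right)} = \left(B + 3\right) \left(B + \frac{B + \left(9 + \left(B^{2}\right)^{2}\right)}{B}\right) = \left(3 + B\right) \left(B + \frac{B + \left(9 + B^{4}\right)}{B}\right) = \left(3 + B\right) \left(B + \frac{9 + B + B^{4}}{B}\right)$)
$f{\left(1 \right)} 19 \cdot 5 = \left(12 + 1^{2} + 1^{4} + 3 \cdot 1^{3} + 4 \cdot 1 + \frac{27}{1}\right) 19 \cdot 5 = \left(12 + 1 + 1 + 3 \cdot 1 + 4 + 27 \cdot 1\right) 19 \cdot 5 = \left(12 + 1 + 1 + 3 + 4 + 27\right) 19 \cdot 5 = 48 \cdot 19 \cdot 5 = 912 \cdot 5 = 4560$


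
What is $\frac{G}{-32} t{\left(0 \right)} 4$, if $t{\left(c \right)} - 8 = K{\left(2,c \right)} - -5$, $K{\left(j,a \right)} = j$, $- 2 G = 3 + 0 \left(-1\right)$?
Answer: $\frac{45}{16} \approx 2.8125$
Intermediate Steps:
$G = - \frac{3}{2}$ ($G = - \frac{3 + 0 \left(-1\right)}{2} = - \frac{3 + 0}{2} = \left(- \frac{1}{2}\right) 3 = - \frac{3}{2} \approx -1.5$)
$t{\left(c \right)} = 15$ ($t{\left(c \right)} = 8 + \left(2 - -5\right) = 8 + \left(2 + 5\right) = 8 + 7 = 15$)
$\frac{G}{-32} t{\left(0 \right)} 4 = - \frac{3}{2 \left(-32\right)} 15 \cdot 4 = \left(- \frac{3}{2}\right) \left(- \frac{1}{32}\right) 15 \cdot 4 = \frac{3}{64} \cdot 15 \cdot 4 = \frac{45}{64} \cdot 4 = \frac{45}{16}$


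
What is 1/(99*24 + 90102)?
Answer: 1/92478 ≈ 1.0813e-5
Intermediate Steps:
1/(99*24 + 90102) = 1/(2376 + 90102) = 1/92478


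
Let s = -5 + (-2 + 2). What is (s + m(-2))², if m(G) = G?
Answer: 49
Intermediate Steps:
s = -5 (s = -5 + 0 = -5)
(s + m(-2))² = (-5 - 2)² = (-7)² = 49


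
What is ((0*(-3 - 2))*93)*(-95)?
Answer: 0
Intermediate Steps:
((0*(-3 - 2))*93)*(-95) = ((0*(-5))*93)*(-95) = (0*93)*(-95) = 0*(-95) = 0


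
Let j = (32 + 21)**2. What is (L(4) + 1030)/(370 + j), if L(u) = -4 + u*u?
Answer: 1042/3179 ≈ 0.32778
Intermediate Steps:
j = 2809 (j = 53**2 = 2809)
L(u) = -4 + u**2
(L(4) + 1030)/(370 + j) = ((-4 + 4**2) + 1030)/(370 + 2809) = ((-4 + 16) + 1030)/3179 = (12 + 1030)*(1/3179) = 1042*(1/3179) = 1042/3179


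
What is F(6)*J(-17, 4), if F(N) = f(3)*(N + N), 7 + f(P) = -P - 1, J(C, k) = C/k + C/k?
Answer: 1122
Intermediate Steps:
J(C, k) = 2*C/k
f(P) = -8 - P (f(P) = -7 + (-P - 1) = -7 + (-1 - P) = -8 - P)
F(N) = -22*N (F(N) = (-8 - 1*3)*(N + N) = (-8 - 3)*(2*N) = -22*N)
F(6)*J(-17, 4) = (-22*6)*(2*(-17)/4) = -264*(-17)/4 = -132*(-17/2) = 1122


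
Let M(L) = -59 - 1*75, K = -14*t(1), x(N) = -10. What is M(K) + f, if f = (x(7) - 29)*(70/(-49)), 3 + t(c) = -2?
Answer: -548/7 ≈ -78.286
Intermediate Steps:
t(c) = -5 (t(c) = -3 - 2 = -5)
K = 70 (K = -14*(-5) = 70)
M(L) = -134 (M(L) = -59 - 75 = -134)
f = 390/7 (f = (-10 - 29)*(70/(-49)) = -2730*(-1)/49 = -39*(-10/7) = 390/7 ≈ 55.714)
M(K) + f = -134 + 390/7 = -548/7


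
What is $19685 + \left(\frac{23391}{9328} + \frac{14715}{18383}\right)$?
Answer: $\frac{3376084601713}{171476624} \approx 19688.0$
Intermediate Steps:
$19685 + \left(\frac{23391}{9328} + \frac{14715}{18383}\right) = 19685 + \frac{567258273}{171476624} = \frac{3376084601713}{171476624}$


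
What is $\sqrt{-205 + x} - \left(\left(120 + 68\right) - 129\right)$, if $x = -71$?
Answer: $-59 + 2 i \sqrt{69} \approx -59.0 + 16.613 i$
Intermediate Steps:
$\sqrt{-205 + x} - \left(\left(120 + 68\right) - 129\right) = \sqrt{-205 - 71} - \left(\left(120 + 68\right) - 129\right) = \sqrt{-276} - \left(188 - 129\right) = 2 i \sqrt{69} - 59 = -59 + 2 i \sqrt{69}$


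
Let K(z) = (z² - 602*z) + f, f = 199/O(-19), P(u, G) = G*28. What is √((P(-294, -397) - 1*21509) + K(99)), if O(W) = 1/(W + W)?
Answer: 8*I*√1406 ≈ 299.97*I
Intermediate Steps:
O(W) = 1/(2*W)
P(u, G) = 28*G
f = -7562 (f = 199/(((½)/(-19))) = 199/(((½)*(-1/19))) = 199/(-1/38) = 199*(-38) = -7562)
K(z) = -7562 + z² - 602*z (K(z) = (z² - 602*z) - 7562 = -7562 + z² - 602*z)
√((P(-294, -397) - 1*21509) + K(99)) = √((28*(-397) - 1*21509) + (-7562 + 99² - 602*99)) = √((-11116 - 21509) + (-7562 + 9801 - 59598)) = √(-32625 - 57359) = √(-89984) = 8*I*√1406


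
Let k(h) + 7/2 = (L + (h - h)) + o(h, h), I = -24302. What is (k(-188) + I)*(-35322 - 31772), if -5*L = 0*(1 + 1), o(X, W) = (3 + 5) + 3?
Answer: 1630015183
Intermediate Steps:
o(X, W) = 11 (o(X, W) = 8 + 3 = 11)
L = 0 (L = -0*(1 + 1) = -0*2 = -⅕*0 = 0)
k(h) = 15/2 (k(h) = -7/2 + ((0 + (h - h)) + 11) = -7/2 + ((0 + 0) + 11) = -7/2 + (0 + 11) = -7/2 + 11 = 15/2)
(k(-188) + I)*(-35322 - 31772) = (15/2 - 24302)*(-35322 - 31772) = -48589/2*(-67094) = 1630015183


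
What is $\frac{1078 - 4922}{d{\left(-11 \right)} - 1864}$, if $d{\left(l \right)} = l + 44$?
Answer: $\frac{3844}{1831} \approx 2.0994$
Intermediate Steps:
$d{\left(l \right)} = 44 + l$
$\frac{1078 - 4922}{d{\left(-11 \right)} - 1864} = \frac{1078 - 4922}{\left(44 - 11\right) - 1864} = - \frac{3844}{33 - 1864} = - \frac{3844}{-1831} = \left(-3844\right) \left(- \frac{1}{1831}\right) = \frac{3844}{1831}$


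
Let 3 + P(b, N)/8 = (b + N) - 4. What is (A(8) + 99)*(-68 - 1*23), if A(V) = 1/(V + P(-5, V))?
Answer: -216125/24 ≈ -9005.2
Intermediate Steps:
P(b, N) = -56 + 8*N + 8*b (P(b, N) = -24 + 8*((b + N) - 4) = -24 + 8*((N + b) - 4) = -24 + 8*(-4 + N + b) = -24 + (-32 + 8*N + 8*b) = -56 + 8*N + 8*b)
A(V) = 1/(-96 + 9*V) (A(V) = 1/(V + (-56 + 8*V + 8*(-5))) = 1/(V + (-56 + 8*V - 40)) = 1/(V + (-96 + 8*V)) = 1/(-96 + 9*V))
(A(8) + 99)*(-68 - 1*23) = (1/(3*(-32 + 3*8)) + 99)*(-68 - 1*23) = (1/(3*(-32 + 24)) + 99)*(-68 - 23) = ((1/3)/(-8) + 99)*(-91) = ((1/3)*(-1/8) + 99)*(-91) = (-1/24 + 99)*(-91) = (2375/24)*(-91) = -216125/24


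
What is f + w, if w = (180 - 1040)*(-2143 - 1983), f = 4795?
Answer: 3553155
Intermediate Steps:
w = 3548360 (w = -860*(-4126) = 3548360)
f + w = 4795 + 3548360 = 3553155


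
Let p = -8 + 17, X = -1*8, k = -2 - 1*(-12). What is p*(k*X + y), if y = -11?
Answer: -819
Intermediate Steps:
k = 10 (k = -2 + 12 = 10)
X = -8
p = 9
p*(k*X + y) = 9*(10*(-8) - 11) = 9*(-80 - 11) = 9*(-91) = -819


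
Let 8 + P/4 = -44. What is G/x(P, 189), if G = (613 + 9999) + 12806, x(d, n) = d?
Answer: -11709/104 ≈ -112.59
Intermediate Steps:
P = -208 (P = -32 + 4*(-44) = -32 - 176 = -208)
G = 23418 (G = 10612 + 12806 = 23418)
G/x(P, 189) = 23418/(-208) = 23418*(-1/208) = -11709/104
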